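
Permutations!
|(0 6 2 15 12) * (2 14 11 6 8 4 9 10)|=|(0 8 4 9 10 2 15 12)(6 14 11)|=24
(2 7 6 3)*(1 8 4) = (1 8 4)(2 7 6 3) = [0, 8, 7, 2, 1, 5, 3, 6, 4]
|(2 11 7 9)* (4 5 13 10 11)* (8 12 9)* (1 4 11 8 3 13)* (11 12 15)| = 21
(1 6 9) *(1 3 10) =(1 6 9 3 10) =[0, 6, 2, 10, 4, 5, 9, 7, 8, 3, 1]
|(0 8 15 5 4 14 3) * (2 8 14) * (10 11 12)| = |(0 14 3)(2 8 15 5 4)(10 11 12)| = 15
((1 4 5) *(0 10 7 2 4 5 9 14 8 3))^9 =(14)(1 5) =[0, 5, 2, 3, 4, 1, 6, 7, 8, 9, 10, 11, 12, 13, 14]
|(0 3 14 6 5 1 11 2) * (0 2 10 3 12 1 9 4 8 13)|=|(0 12 1 11 10 3 14 6 5 9 4 8 13)|=13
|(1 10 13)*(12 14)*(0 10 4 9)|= 6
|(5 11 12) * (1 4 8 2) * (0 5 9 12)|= 12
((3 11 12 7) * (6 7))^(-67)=[0, 1, 2, 6, 4, 5, 11, 12, 8, 9, 10, 7, 3]=(3 6 11 7 12)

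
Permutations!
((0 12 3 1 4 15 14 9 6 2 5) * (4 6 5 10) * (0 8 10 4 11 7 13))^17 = (0 12 3 1 6 2 4 15 14 9 5 8 10 11 7 13) = [12, 6, 4, 1, 15, 8, 2, 13, 10, 5, 11, 7, 3, 0, 9, 14]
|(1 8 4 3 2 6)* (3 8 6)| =2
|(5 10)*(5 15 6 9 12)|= 6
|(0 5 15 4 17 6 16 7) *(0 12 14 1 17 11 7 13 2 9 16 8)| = 12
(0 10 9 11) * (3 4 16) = (0 10 9 11)(3 4 16) = [10, 1, 2, 4, 16, 5, 6, 7, 8, 11, 9, 0, 12, 13, 14, 15, 3]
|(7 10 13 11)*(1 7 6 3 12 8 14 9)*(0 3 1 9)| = |(0 3 12 8 14)(1 7 10 13 11 6)| = 30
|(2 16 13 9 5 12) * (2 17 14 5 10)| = 20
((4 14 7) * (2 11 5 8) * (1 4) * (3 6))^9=(1 4 14 7)(2 11 5 8)(3 6)=[0, 4, 11, 6, 14, 8, 3, 1, 2, 9, 10, 5, 12, 13, 7]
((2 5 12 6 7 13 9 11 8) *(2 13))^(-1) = [0, 1, 7, 3, 4, 2, 12, 6, 11, 13, 10, 9, 5, 8] = (2 7 6 12 5)(8 11 9 13)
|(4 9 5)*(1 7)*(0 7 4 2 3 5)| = 15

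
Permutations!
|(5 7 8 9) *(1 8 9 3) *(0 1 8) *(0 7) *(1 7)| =|(0 7 9 5)(3 8)| =4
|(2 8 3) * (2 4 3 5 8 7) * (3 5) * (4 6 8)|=|(2 7)(3 6 8)(4 5)|=6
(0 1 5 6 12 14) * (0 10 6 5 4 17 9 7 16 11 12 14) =(0 1 4 17 9 7 16 11 12)(6 14 10) =[1, 4, 2, 3, 17, 5, 14, 16, 8, 7, 6, 12, 0, 13, 10, 15, 11, 9]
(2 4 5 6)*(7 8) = (2 4 5 6)(7 8) = [0, 1, 4, 3, 5, 6, 2, 8, 7]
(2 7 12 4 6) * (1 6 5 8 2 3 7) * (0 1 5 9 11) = (0 1 6 3 7 12 4 9 11)(2 5 8) = [1, 6, 5, 7, 9, 8, 3, 12, 2, 11, 10, 0, 4]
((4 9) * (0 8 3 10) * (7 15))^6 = (15)(0 3)(8 10) = [3, 1, 2, 0, 4, 5, 6, 7, 10, 9, 8, 11, 12, 13, 14, 15]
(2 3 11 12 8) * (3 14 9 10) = (2 14 9 10 3 11 12 8) = [0, 1, 14, 11, 4, 5, 6, 7, 2, 10, 3, 12, 8, 13, 9]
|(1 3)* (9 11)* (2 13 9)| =4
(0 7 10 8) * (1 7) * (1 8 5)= (0 8)(1 7 10 5)= [8, 7, 2, 3, 4, 1, 6, 10, 0, 9, 5]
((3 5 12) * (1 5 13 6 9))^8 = [0, 5, 2, 13, 4, 12, 9, 7, 8, 1, 10, 11, 3, 6] = (1 5 12 3 13 6 9)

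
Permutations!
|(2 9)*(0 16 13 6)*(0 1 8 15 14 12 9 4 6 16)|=|(1 8 15 14 12 9 2 4 6)(13 16)|=18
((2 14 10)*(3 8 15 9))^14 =[0, 1, 10, 15, 4, 5, 6, 7, 9, 8, 14, 11, 12, 13, 2, 3] =(2 10 14)(3 15)(8 9)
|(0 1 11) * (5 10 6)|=|(0 1 11)(5 10 6)|=3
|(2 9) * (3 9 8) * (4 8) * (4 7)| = |(2 7 4 8 3 9)| = 6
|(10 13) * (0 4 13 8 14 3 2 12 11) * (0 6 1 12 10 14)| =8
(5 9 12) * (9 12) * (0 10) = (0 10)(5 12) = [10, 1, 2, 3, 4, 12, 6, 7, 8, 9, 0, 11, 5]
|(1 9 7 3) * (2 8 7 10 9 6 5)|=14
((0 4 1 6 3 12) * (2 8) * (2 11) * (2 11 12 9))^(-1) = (0 12 8 2 9 3 6 1 4) = [12, 4, 9, 6, 0, 5, 1, 7, 2, 3, 10, 11, 8]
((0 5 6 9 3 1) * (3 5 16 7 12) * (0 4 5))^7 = (0 5 3 16 6 1 7 9 4 12) = [5, 7, 2, 16, 12, 3, 1, 9, 8, 4, 10, 11, 0, 13, 14, 15, 6]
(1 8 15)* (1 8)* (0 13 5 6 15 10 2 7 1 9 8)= (0 13 5 6 15)(1 9 8 10 2 7)= [13, 9, 7, 3, 4, 6, 15, 1, 10, 8, 2, 11, 12, 5, 14, 0]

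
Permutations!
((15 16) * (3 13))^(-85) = [0, 1, 2, 13, 4, 5, 6, 7, 8, 9, 10, 11, 12, 3, 14, 16, 15] = (3 13)(15 16)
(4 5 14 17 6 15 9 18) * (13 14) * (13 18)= (4 5 18)(6 15 9 13 14 17)= [0, 1, 2, 3, 5, 18, 15, 7, 8, 13, 10, 11, 12, 14, 17, 9, 16, 6, 4]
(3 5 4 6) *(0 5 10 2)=(0 5 4 6 3 10 2)=[5, 1, 0, 10, 6, 4, 3, 7, 8, 9, 2]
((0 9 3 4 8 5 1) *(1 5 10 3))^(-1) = [1, 9, 2, 10, 3, 5, 6, 7, 4, 0, 8] = (0 1 9)(3 10 8 4)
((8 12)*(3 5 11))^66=(12)=[0, 1, 2, 3, 4, 5, 6, 7, 8, 9, 10, 11, 12]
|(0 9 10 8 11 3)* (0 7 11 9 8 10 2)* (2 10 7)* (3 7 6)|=|(0 8 9 10 6 3 2)(7 11)|=14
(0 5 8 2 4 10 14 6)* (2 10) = (0 5 8 10 14 6)(2 4) = [5, 1, 4, 3, 2, 8, 0, 7, 10, 9, 14, 11, 12, 13, 6]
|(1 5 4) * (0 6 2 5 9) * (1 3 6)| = 15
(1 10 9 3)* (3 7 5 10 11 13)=(1 11 13 3)(5 10 9 7)=[0, 11, 2, 1, 4, 10, 6, 5, 8, 7, 9, 13, 12, 3]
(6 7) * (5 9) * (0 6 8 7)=(0 6)(5 9)(7 8)=[6, 1, 2, 3, 4, 9, 0, 8, 7, 5]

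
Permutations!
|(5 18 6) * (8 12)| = |(5 18 6)(8 12)| = 6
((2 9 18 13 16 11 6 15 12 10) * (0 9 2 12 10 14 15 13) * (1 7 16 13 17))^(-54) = (18)(10 14)(12 15) = [0, 1, 2, 3, 4, 5, 6, 7, 8, 9, 14, 11, 15, 13, 10, 12, 16, 17, 18]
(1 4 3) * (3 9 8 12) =(1 4 9 8 12 3) =[0, 4, 2, 1, 9, 5, 6, 7, 12, 8, 10, 11, 3]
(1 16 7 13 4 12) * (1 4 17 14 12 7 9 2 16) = [0, 1, 16, 3, 7, 5, 6, 13, 8, 2, 10, 11, 4, 17, 12, 15, 9, 14] = (2 16 9)(4 7 13 17 14 12)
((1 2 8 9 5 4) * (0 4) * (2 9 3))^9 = (0 5 9 1 4) = [5, 4, 2, 3, 0, 9, 6, 7, 8, 1]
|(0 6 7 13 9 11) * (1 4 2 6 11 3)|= |(0 11)(1 4 2 6 7 13 9 3)|= 8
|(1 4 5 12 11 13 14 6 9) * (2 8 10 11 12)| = 11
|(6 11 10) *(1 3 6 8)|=6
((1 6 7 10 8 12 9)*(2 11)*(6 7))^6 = (12) = [0, 1, 2, 3, 4, 5, 6, 7, 8, 9, 10, 11, 12]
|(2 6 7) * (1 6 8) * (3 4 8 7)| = |(1 6 3 4 8)(2 7)| = 10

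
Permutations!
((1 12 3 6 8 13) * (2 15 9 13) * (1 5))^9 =(1 5 13 9 15 2 8 6 3 12) =[0, 5, 8, 12, 4, 13, 3, 7, 6, 15, 10, 11, 1, 9, 14, 2]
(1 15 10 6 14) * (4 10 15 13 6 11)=[0, 13, 2, 3, 10, 5, 14, 7, 8, 9, 11, 4, 12, 6, 1, 15]=(15)(1 13 6 14)(4 10 11)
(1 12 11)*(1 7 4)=(1 12 11 7 4)=[0, 12, 2, 3, 1, 5, 6, 4, 8, 9, 10, 7, 11]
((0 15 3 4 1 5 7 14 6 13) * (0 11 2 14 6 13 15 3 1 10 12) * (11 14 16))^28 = (0 10 3 12 4)(1 6 5 15 7)(2 16 11) = [10, 6, 16, 12, 0, 15, 5, 1, 8, 9, 3, 2, 4, 13, 14, 7, 11]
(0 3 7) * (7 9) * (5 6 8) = [3, 1, 2, 9, 4, 6, 8, 0, 5, 7] = (0 3 9 7)(5 6 8)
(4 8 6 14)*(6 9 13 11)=(4 8 9 13 11 6 14)=[0, 1, 2, 3, 8, 5, 14, 7, 9, 13, 10, 6, 12, 11, 4]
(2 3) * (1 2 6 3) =(1 2)(3 6) =[0, 2, 1, 6, 4, 5, 3]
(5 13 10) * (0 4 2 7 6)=[4, 1, 7, 3, 2, 13, 0, 6, 8, 9, 5, 11, 12, 10]=(0 4 2 7 6)(5 13 10)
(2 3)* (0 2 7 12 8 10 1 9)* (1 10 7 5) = [2, 9, 3, 5, 4, 1, 6, 12, 7, 0, 10, 11, 8] = (0 2 3 5 1 9)(7 12 8)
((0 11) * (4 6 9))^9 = [11, 1, 2, 3, 4, 5, 6, 7, 8, 9, 10, 0] = (0 11)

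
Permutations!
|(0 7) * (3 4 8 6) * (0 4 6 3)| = 6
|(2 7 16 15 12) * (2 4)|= |(2 7 16 15 12 4)|= 6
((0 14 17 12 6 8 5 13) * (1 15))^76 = (0 6)(5 17)(8 14)(12 13) = [6, 1, 2, 3, 4, 17, 0, 7, 14, 9, 10, 11, 13, 12, 8, 15, 16, 5]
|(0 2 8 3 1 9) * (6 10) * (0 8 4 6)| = |(0 2 4 6 10)(1 9 8 3)| = 20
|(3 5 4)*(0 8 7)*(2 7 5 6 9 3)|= 6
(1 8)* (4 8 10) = (1 10 4 8) = [0, 10, 2, 3, 8, 5, 6, 7, 1, 9, 4]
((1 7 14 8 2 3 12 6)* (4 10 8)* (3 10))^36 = [0, 7, 2, 12, 3, 5, 1, 14, 8, 9, 10, 11, 6, 13, 4] = (1 7 14 4 3 12 6)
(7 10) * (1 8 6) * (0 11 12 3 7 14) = (0 11 12 3 7 10 14)(1 8 6) = [11, 8, 2, 7, 4, 5, 1, 10, 6, 9, 14, 12, 3, 13, 0]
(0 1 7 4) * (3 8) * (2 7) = (0 1 2 7 4)(3 8) = [1, 2, 7, 8, 0, 5, 6, 4, 3]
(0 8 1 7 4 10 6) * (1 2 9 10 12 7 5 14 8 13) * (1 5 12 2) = (0 13 5 14 8 1 12 7 4 2 9 10 6) = [13, 12, 9, 3, 2, 14, 0, 4, 1, 10, 6, 11, 7, 5, 8]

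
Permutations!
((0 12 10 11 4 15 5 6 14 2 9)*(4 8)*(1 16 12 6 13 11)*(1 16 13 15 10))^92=(0 14 9 6 2)(1 4)(8 12)(10 13)(11 16)=[14, 4, 0, 3, 1, 5, 2, 7, 12, 6, 13, 16, 8, 10, 9, 15, 11]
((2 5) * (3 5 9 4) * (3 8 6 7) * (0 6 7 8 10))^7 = (0 9 3 6 4 5 8 10 2 7) = [9, 1, 7, 6, 5, 8, 4, 0, 10, 3, 2]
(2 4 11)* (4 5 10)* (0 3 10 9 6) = (0 3 10 4 11 2 5 9 6) = [3, 1, 5, 10, 11, 9, 0, 7, 8, 6, 4, 2]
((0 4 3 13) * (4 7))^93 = (0 3 7 13 4) = [3, 1, 2, 7, 0, 5, 6, 13, 8, 9, 10, 11, 12, 4]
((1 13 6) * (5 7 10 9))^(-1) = (1 6 13)(5 9 10 7) = [0, 6, 2, 3, 4, 9, 13, 5, 8, 10, 7, 11, 12, 1]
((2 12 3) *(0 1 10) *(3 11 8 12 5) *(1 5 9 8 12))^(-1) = (0 10 1 8 9 2 3 5)(11 12) = [10, 8, 3, 5, 4, 0, 6, 7, 9, 2, 1, 12, 11]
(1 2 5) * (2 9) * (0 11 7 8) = (0 11 7 8)(1 9 2 5) = [11, 9, 5, 3, 4, 1, 6, 8, 0, 2, 10, 7]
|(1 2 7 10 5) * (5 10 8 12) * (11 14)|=|(1 2 7 8 12 5)(11 14)|=6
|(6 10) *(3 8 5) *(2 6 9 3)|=7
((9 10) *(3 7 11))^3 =(11)(9 10) =[0, 1, 2, 3, 4, 5, 6, 7, 8, 10, 9, 11]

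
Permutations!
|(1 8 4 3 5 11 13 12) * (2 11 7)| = 10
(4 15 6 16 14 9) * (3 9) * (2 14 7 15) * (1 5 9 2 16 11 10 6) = (1 5 9 4 16 7 15)(2 14 3)(6 11 10) = [0, 5, 14, 2, 16, 9, 11, 15, 8, 4, 6, 10, 12, 13, 3, 1, 7]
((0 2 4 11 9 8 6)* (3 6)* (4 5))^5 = (0 9 2 8 5 3 4 6 11) = [9, 1, 8, 4, 6, 3, 11, 7, 5, 2, 10, 0]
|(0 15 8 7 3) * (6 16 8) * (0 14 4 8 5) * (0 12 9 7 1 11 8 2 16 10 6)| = 18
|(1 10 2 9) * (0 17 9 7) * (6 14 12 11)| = |(0 17 9 1 10 2 7)(6 14 12 11)| = 28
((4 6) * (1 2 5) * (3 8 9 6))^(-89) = (1 2 5)(3 8 9 6 4) = [0, 2, 5, 8, 3, 1, 4, 7, 9, 6]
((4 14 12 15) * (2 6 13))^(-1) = (2 13 6)(4 15 12 14) = [0, 1, 13, 3, 15, 5, 2, 7, 8, 9, 10, 11, 14, 6, 4, 12]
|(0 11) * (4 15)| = 2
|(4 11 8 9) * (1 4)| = |(1 4 11 8 9)| = 5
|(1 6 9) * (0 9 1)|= |(0 9)(1 6)|= 2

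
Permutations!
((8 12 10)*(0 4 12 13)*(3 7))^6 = (13) = [0, 1, 2, 3, 4, 5, 6, 7, 8, 9, 10, 11, 12, 13]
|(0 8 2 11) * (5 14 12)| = |(0 8 2 11)(5 14 12)| = 12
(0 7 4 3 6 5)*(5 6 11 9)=(0 7 4 3 11 9 5)=[7, 1, 2, 11, 3, 0, 6, 4, 8, 5, 10, 9]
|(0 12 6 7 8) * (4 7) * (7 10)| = |(0 12 6 4 10 7 8)| = 7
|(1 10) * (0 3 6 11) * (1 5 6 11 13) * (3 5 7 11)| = 8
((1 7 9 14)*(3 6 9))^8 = (1 3 9)(6 14 7) = [0, 3, 2, 9, 4, 5, 14, 6, 8, 1, 10, 11, 12, 13, 7]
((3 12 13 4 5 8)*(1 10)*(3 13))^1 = (1 10)(3 12)(4 5 8 13) = [0, 10, 2, 12, 5, 8, 6, 7, 13, 9, 1, 11, 3, 4]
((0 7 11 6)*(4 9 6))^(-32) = [9, 1, 2, 3, 7, 5, 4, 6, 8, 11, 10, 0] = (0 9 11)(4 7 6)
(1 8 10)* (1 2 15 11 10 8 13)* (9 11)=(1 13)(2 15 9 11 10)=[0, 13, 15, 3, 4, 5, 6, 7, 8, 11, 2, 10, 12, 1, 14, 9]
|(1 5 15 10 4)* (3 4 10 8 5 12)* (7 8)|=4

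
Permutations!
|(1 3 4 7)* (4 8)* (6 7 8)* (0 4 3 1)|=|(0 4 8 3 6 7)|=6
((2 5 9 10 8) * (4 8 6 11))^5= (2 11 9 8 6 5 4 10)= [0, 1, 11, 3, 10, 4, 5, 7, 6, 8, 2, 9]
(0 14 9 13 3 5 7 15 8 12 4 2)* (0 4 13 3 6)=[14, 1, 4, 5, 2, 7, 0, 15, 12, 3, 10, 11, 13, 6, 9, 8]=(0 14 9 3 5 7 15 8 12 13 6)(2 4)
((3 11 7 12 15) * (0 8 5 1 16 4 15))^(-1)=(0 12 7 11 3 15 4 16 1 5 8)=[12, 5, 2, 15, 16, 8, 6, 11, 0, 9, 10, 3, 7, 13, 14, 4, 1]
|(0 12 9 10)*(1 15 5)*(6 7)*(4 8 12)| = 6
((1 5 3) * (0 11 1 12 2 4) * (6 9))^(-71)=(0 11 1 5 3 12 2 4)(6 9)=[11, 5, 4, 12, 0, 3, 9, 7, 8, 6, 10, 1, 2]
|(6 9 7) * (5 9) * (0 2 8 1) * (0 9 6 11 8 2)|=|(1 9 7 11 8)(5 6)|=10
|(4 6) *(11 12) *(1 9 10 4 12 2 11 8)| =14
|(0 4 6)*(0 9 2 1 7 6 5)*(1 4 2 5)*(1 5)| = 4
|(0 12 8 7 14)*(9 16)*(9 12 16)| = 6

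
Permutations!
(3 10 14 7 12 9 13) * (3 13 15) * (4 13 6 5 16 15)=(3 10 14 7 12 9 4 13 6 5 16 15)=[0, 1, 2, 10, 13, 16, 5, 12, 8, 4, 14, 11, 9, 6, 7, 3, 15]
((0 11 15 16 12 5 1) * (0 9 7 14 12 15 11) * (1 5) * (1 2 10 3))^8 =(16) =[0, 1, 2, 3, 4, 5, 6, 7, 8, 9, 10, 11, 12, 13, 14, 15, 16]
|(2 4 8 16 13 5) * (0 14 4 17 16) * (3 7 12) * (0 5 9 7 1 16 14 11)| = |(0 11)(1 16 13 9 7 12 3)(2 17 14 4 8 5)| = 42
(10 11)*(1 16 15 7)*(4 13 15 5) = (1 16 5 4 13 15 7)(10 11) = [0, 16, 2, 3, 13, 4, 6, 1, 8, 9, 11, 10, 12, 15, 14, 7, 5]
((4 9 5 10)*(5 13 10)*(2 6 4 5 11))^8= (13)= [0, 1, 2, 3, 4, 5, 6, 7, 8, 9, 10, 11, 12, 13]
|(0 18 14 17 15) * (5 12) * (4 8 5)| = |(0 18 14 17 15)(4 8 5 12)| = 20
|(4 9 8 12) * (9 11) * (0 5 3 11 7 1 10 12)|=|(0 5 3 11 9 8)(1 10 12 4 7)|=30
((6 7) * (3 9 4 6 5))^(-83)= (3 9 4 6 7 5)= [0, 1, 2, 9, 6, 3, 7, 5, 8, 4]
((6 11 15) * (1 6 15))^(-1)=[0, 11, 2, 3, 4, 5, 1, 7, 8, 9, 10, 6, 12, 13, 14, 15]=(15)(1 11 6)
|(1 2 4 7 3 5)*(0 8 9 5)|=9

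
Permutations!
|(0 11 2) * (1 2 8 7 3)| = 7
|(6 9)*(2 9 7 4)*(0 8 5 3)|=20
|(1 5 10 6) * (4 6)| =|(1 5 10 4 6)| =5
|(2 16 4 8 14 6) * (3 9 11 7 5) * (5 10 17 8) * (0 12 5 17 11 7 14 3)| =|(0 12 5)(2 16 4 17 8 3 9 7 10 11 14 6)| =12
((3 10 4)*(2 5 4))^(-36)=(2 10 3 4 5)=[0, 1, 10, 4, 5, 2, 6, 7, 8, 9, 3]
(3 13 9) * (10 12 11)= [0, 1, 2, 13, 4, 5, 6, 7, 8, 3, 12, 10, 11, 9]= (3 13 9)(10 12 11)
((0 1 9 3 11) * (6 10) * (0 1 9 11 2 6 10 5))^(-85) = (0 5 6 2 3 9)(1 11) = [5, 11, 3, 9, 4, 6, 2, 7, 8, 0, 10, 1]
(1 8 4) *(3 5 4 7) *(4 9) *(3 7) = [0, 8, 2, 5, 1, 9, 6, 7, 3, 4] = (1 8 3 5 9 4)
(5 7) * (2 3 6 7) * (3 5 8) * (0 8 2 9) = (0 8 3 6 7 2 5 9) = [8, 1, 5, 6, 4, 9, 7, 2, 3, 0]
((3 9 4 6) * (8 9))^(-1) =(3 6 4 9 8) =[0, 1, 2, 6, 9, 5, 4, 7, 3, 8]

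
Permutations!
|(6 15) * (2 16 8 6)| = |(2 16 8 6 15)| = 5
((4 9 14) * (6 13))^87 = [0, 1, 2, 3, 4, 5, 13, 7, 8, 9, 10, 11, 12, 6, 14] = (14)(6 13)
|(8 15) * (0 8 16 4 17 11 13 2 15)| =|(0 8)(2 15 16 4 17 11 13)| =14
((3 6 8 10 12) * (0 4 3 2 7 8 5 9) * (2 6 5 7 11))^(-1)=(0 9 5 3 4)(2 11)(6 12 10 8 7)=[9, 1, 11, 4, 0, 3, 12, 6, 7, 5, 8, 2, 10]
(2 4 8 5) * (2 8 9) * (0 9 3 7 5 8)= (0 9 2 4 3 7 5)= [9, 1, 4, 7, 3, 0, 6, 5, 8, 2]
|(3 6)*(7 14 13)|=|(3 6)(7 14 13)|=6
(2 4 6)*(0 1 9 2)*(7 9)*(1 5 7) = [5, 1, 4, 3, 6, 7, 0, 9, 8, 2] = (0 5 7 9 2 4 6)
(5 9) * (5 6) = [0, 1, 2, 3, 4, 9, 5, 7, 8, 6] = (5 9 6)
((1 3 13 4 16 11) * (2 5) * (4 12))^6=(1 11 16 4 12 13 3)=[0, 11, 2, 1, 12, 5, 6, 7, 8, 9, 10, 16, 13, 3, 14, 15, 4]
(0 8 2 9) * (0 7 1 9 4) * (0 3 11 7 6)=(0 8 2 4 3 11 7 1 9 6)=[8, 9, 4, 11, 3, 5, 0, 1, 2, 6, 10, 7]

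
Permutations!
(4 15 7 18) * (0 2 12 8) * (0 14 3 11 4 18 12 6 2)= [0, 1, 6, 11, 15, 5, 2, 12, 14, 9, 10, 4, 8, 13, 3, 7, 16, 17, 18]= (18)(2 6)(3 11 4 15 7 12 8 14)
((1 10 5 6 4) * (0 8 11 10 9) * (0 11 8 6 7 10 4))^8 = [0, 1, 2, 3, 4, 10, 6, 5, 8, 9, 7, 11] = (11)(5 10 7)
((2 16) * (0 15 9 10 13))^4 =(16)(0 13 10 9 15) =[13, 1, 2, 3, 4, 5, 6, 7, 8, 15, 9, 11, 12, 10, 14, 0, 16]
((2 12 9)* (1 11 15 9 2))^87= (1 9 15 11)(2 12)= [0, 9, 12, 3, 4, 5, 6, 7, 8, 15, 10, 1, 2, 13, 14, 11]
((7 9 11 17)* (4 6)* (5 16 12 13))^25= (4 6)(5 16 12 13)(7 9 11 17)= [0, 1, 2, 3, 6, 16, 4, 9, 8, 11, 10, 17, 13, 5, 14, 15, 12, 7]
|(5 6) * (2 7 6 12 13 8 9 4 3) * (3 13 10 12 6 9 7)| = 10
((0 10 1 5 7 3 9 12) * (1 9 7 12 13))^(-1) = (0 12 5 1 13 9 10)(3 7) = [12, 13, 2, 7, 4, 1, 6, 3, 8, 10, 0, 11, 5, 9]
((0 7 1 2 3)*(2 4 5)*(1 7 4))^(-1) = [3, 1, 5, 2, 0, 4, 6, 7] = (7)(0 3 2 5 4)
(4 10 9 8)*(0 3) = (0 3)(4 10 9 8) = [3, 1, 2, 0, 10, 5, 6, 7, 4, 8, 9]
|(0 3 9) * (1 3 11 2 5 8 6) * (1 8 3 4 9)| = |(0 11 2 5 3 1 4 9)(6 8)| = 8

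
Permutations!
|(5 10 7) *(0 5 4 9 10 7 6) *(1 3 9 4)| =8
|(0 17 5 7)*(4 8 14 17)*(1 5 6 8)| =|(0 4 1 5 7)(6 8 14 17)| =20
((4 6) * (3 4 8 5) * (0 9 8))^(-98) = (9) = [0, 1, 2, 3, 4, 5, 6, 7, 8, 9]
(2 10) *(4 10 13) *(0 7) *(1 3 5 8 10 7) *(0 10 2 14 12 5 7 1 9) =[9, 3, 13, 7, 1, 8, 6, 10, 2, 0, 14, 11, 5, 4, 12] =(0 9)(1 3 7 10 14 12 5 8 2 13 4)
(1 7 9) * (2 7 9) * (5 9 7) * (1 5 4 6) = (1 7 2 4 6)(5 9) = [0, 7, 4, 3, 6, 9, 1, 2, 8, 5]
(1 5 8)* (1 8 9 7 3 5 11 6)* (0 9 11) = (0 9 7 3 5 11 6 1) = [9, 0, 2, 5, 4, 11, 1, 3, 8, 7, 10, 6]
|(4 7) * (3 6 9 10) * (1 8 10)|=6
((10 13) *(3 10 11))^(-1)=(3 11 13 10)=[0, 1, 2, 11, 4, 5, 6, 7, 8, 9, 3, 13, 12, 10]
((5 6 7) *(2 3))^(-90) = [0, 1, 2, 3, 4, 5, 6, 7] = (7)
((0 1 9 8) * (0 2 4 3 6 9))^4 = [0, 1, 9, 2, 8, 5, 4, 7, 6, 3] = (2 9 3)(4 8 6)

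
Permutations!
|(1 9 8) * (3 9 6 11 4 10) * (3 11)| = |(1 6 3 9 8)(4 10 11)| = 15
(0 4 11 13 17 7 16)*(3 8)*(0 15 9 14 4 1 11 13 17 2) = (0 1 11 17 7 16 15 9 14 4 13 2)(3 8) = [1, 11, 0, 8, 13, 5, 6, 16, 3, 14, 10, 17, 12, 2, 4, 9, 15, 7]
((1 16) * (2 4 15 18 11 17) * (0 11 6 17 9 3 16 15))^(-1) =(0 4 2 17 6 18 15 1 16 3 9 11) =[4, 16, 17, 9, 2, 5, 18, 7, 8, 11, 10, 0, 12, 13, 14, 1, 3, 6, 15]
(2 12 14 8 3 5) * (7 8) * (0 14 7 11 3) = (0 14 11 3 5 2 12 7 8) = [14, 1, 12, 5, 4, 2, 6, 8, 0, 9, 10, 3, 7, 13, 11]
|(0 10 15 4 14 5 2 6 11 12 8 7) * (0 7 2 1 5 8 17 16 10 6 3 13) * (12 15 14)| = 14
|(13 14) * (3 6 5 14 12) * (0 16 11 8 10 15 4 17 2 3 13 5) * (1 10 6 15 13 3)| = 90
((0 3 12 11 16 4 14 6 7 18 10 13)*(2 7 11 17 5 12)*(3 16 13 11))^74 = (0 4 6 2 18 11)(3 7 10 13 16 14)(5 17 12) = [4, 1, 18, 7, 6, 17, 2, 10, 8, 9, 13, 0, 5, 16, 3, 15, 14, 12, 11]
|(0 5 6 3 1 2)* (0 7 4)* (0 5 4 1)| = 15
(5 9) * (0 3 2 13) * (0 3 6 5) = (0 6 5 9)(2 13 3) = [6, 1, 13, 2, 4, 9, 5, 7, 8, 0, 10, 11, 12, 3]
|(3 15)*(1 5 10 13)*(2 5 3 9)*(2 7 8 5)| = 9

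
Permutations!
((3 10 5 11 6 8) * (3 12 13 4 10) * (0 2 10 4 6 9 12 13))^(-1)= (0 12 9 11 5 10 2)(6 13 8)= [12, 1, 0, 3, 4, 10, 13, 7, 6, 11, 2, 5, 9, 8]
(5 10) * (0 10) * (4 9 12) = [10, 1, 2, 3, 9, 0, 6, 7, 8, 12, 5, 11, 4] = (0 10 5)(4 9 12)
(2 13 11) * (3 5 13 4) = (2 4 3 5 13 11) = [0, 1, 4, 5, 3, 13, 6, 7, 8, 9, 10, 2, 12, 11]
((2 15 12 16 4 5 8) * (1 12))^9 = [0, 12, 15, 3, 5, 8, 6, 7, 2, 9, 10, 11, 16, 13, 14, 1, 4] = (1 12 16 4 5 8 2 15)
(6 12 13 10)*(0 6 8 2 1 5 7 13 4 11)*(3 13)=(0 6 12 4 11)(1 5 7 3 13 10 8 2)=[6, 5, 1, 13, 11, 7, 12, 3, 2, 9, 8, 0, 4, 10]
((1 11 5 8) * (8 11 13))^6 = (13) = [0, 1, 2, 3, 4, 5, 6, 7, 8, 9, 10, 11, 12, 13]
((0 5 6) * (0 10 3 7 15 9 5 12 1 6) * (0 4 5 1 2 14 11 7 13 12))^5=(1 12 15 3 11 6 2 9 13 7 10 14)(4 5)=[0, 12, 9, 11, 5, 4, 2, 10, 8, 13, 14, 6, 15, 7, 1, 3]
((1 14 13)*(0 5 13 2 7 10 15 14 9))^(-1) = (0 9 1 13 5)(2 14 15 10 7) = [9, 13, 14, 3, 4, 0, 6, 2, 8, 1, 7, 11, 12, 5, 15, 10]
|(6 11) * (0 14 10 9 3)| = 10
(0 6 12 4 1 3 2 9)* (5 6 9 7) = (0 9)(1 3 2 7 5 6 12 4) = [9, 3, 7, 2, 1, 6, 12, 5, 8, 0, 10, 11, 4]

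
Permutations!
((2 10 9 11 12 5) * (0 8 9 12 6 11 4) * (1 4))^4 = [4, 9, 2, 3, 1, 5, 6, 7, 0, 8, 10, 11, 12] = (12)(0 4 1 9 8)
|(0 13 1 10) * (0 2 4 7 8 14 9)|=10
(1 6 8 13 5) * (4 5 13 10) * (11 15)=(1 6 8 10 4 5)(11 15)=[0, 6, 2, 3, 5, 1, 8, 7, 10, 9, 4, 15, 12, 13, 14, 11]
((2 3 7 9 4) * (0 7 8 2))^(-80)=[0, 1, 3, 8, 4, 5, 6, 7, 2, 9]=(9)(2 3 8)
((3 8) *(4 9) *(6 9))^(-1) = (3 8)(4 9 6) = [0, 1, 2, 8, 9, 5, 4, 7, 3, 6]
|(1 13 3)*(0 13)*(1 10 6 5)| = 7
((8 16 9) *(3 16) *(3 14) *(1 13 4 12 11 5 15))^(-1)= (1 15 5 11 12 4 13)(3 14 8 9 16)= [0, 15, 2, 14, 13, 11, 6, 7, 9, 16, 10, 12, 4, 1, 8, 5, 3]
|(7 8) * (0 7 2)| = 4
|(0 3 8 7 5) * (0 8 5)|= 5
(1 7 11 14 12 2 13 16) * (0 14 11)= (0 14 12 2 13 16 1 7)= [14, 7, 13, 3, 4, 5, 6, 0, 8, 9, 10, 11, 2, 16, 12, 15, 1]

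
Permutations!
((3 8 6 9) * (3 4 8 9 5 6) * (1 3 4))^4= (1 3 9)= [0, 3, 2, 9, 4, 5, 6, 7, 8, 1]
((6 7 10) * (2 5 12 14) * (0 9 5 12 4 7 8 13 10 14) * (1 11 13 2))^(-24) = (0 7 13 2 5 1 6)(4 11 8 9 14 10 12) = [7, 6, 5, 3, 11, 1, 0, 13, 9, 14, 12, 8, 4, 2, 10]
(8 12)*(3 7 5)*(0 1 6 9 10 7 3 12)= (0 1 6 9 10 7 5 12 8)= [1, 6, 2, 3, 4, 12, 9, 5, 0, 10, 7, 11, 8]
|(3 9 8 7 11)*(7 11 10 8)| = |(3 9 7 10 8 11)| = 6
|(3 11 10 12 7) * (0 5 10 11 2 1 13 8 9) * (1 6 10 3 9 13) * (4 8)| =9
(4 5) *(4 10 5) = [0, 1, 2, 3, 4, 10, 6, 7, 8, 9, 5] = (5 10)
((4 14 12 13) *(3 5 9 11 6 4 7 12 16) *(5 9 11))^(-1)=[0, 1, 2, 16, 6, 9, 11, 13, 8, 3, 10, 5, 7, 12, 4, 15, 14]=(3 16 14 4 6 11 5 9)(7 13 12)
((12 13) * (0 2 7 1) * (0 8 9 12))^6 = (0 12 8 7)(1 2 13 9) = [12, 2, 13, 3, 4, 5, 6, 0, 7, 1, 10, 11, 8, 9]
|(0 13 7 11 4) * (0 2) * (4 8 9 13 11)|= 8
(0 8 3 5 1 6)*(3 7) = (0 8 7 3 5 1 6) = [8, 6, 2, 5, 4, 1, 0, 3, 7]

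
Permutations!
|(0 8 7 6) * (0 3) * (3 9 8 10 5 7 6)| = 15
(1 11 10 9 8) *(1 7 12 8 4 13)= (1 11 10 9 4 13)(7 12 8)= [0, 11, 2, 3, 13, 5, 6, 12, 7, 4, 9, 10, 8, 1]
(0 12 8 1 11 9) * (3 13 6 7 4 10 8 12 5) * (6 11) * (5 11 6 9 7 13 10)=[11, 9, 2, 10, 5, 3, 13, 4, 1, 0, 8, 7, 12, 6]=(0 11 7 4 5 3 10 8 1 9)(6 13)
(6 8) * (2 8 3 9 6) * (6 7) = (2 8)(3 9 7 6) = [0, 1, 8, 9, 4, 5, 3, 6, 2, 7]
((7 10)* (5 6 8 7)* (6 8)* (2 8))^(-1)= (2 5 10 7 8)= [0, 1, 5, 3, 4, 10, 6, 8, 2, 9, 7]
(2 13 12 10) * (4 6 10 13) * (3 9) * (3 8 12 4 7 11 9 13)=(2 7 11 9 8 12 3 13 4 6 10)=[0, 1, 7, 13, 6, 5, 10, 11, 12, 8, 2, 9, 3, 4]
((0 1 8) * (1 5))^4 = (8) = [0, 1, 2, 3, 4, 5, 6, 7, 8]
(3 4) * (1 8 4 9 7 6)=(1 8 4 3 9 7 6)=[0, 8, 2, 9, 3, 5, 1, 6, 4, 7]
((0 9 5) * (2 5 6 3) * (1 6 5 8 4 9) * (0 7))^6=[4, 9, 0, 7, 6, 2, 5, 8, 1, 3]=(0 4 6 5 2)(1 9 3 7 8)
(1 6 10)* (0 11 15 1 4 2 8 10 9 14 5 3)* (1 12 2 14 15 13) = [11, 6, 8, 0, 14, 3, 9, 7, 10, 15, 4, 13, 2, 1, 5, 12] = (0 11 13 1 6 9 15 12 2 8 10 4 14 5 3)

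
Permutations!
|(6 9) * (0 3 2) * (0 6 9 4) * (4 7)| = |(9)(0 3 2 6 7 4)| = 6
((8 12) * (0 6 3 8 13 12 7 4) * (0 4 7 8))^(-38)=(13)(0 6 3)=[6, 1, 2, 0, 4, 5, 3, 7, 8, 9, 10, 11, 12, 13]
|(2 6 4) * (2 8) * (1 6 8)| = 6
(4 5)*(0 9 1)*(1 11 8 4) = [9, 0, 2, 3, 5, 1, 6, 7, 4, 11, 10, 8] = (0 9 11 8 4 5 1)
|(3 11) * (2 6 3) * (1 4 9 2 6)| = 12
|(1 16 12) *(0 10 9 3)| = |(0 10 9 3)(1 16 12)| = 12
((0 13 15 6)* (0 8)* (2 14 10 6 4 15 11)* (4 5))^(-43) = (0 10 11 8 14 13 6 2)(4 5 15) = [10, 1, 0, 3, 5, 15, 2, 7, 14, 9, 11, 8, 12, 6, 13, 4]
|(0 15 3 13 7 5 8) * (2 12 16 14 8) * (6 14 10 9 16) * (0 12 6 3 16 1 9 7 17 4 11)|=|(0 15 16 10 7 5 2 6 14 8 12 3 13 17 4 11)(1 9)|=16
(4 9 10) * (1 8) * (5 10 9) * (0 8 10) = (0 8 1 10 4 5) = [8, 10, 2, 3, 5, 0, 6, 7, 1, 9, 4]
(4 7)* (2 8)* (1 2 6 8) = (1 2)(4 7)(6 8) = [0, 2, 1, 3, 7, 5, 8, 4, 6]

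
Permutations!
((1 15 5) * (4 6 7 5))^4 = (1 7 4)(5 6 15) = [0, 7, 2, 3, 1, 6, 15, 4, 8, 9, 10, 11, 12, 13, 14, 5]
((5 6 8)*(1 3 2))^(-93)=[0, 1, 2, 3, 4, 5, 6, 7, 8]=(8)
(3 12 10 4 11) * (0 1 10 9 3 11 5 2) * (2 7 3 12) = (0 1 10 4 5 7 3 2)(9 12) = [1, 10, 0, 2, 5, 7, 6, 3, 8, 12, 4, 11, 9]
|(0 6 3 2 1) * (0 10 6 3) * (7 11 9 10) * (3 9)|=|(0 9 10 6)(1 7 11 3 2)|=20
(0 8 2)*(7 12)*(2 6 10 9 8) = (0 2)(6 10 9 8)(7 12) = [2, 1, 0, 3, 4, 5, 10, 12, 6, 8, 9, 11, 7]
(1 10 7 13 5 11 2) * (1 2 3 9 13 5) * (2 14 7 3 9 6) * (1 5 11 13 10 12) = (1 12)(2 14 7 11 9 10 3 6)(5 13) = [0, 12, 14, 6, 4, 13, 2, 11, 8, 10, 3, 9, 1, 5, 7]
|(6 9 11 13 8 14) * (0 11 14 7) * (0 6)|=|(0 11 13 8 7 6 9 14)|=8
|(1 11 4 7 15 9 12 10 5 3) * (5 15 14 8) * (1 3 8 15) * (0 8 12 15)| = |(0 8 5 12 10 1 11 4 7 14)(9 15)| = 10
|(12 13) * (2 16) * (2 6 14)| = |(2 16 6 14)(12 13)| = 4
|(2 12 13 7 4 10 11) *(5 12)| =|(2 5 12 13 7 4 10 11)| =8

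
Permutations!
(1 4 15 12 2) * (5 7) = (1 4 15 12 2)(5 7) = [0, 4, 1, 3, 15, 7, 6, 5, 8, 9, 10, 11, 2, 13, 14, 12]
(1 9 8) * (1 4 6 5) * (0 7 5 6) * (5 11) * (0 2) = [7, 9, 0, 3, 2, 1, 6, 11, 4, 8, 10, 5] = (0 7 11 5 1 9 8 4 2)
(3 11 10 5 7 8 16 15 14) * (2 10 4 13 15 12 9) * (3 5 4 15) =[0, 1, 10, 11, 13, 7, 6, 8, 16, 2, 4, 15, 9, 3, 5, 14, 12] =(2 10 4 13 3 11 15 14 5 7 8 16 12 9)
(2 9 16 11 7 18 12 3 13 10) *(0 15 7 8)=[15, 1, 9, 13, 4, 5, 6, 18, 0, 16, 2, 8, 3, 10, 14, 7, 11, 17, 12]=(0 15 7 18 12 3 13 10 2 9 16 11 8)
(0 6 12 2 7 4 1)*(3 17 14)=(0 6 12 2 7 4 1)(3 17 14)=[6, 0, 7, 17, 1, 5, 12, 4, 8, 9, 10, 11, 2, 13, 3, 15, 16, 14]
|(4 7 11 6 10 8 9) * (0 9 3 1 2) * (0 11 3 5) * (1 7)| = |(0 9 4 1 2 11 6 10 8 5)(3 7)| = 10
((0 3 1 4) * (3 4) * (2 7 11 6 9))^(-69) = (0 4)(1 3)(2 7 11 6 9) = [4, 3, 7, 1, 0, 5, 9, 11, 8, 2, 10, 6]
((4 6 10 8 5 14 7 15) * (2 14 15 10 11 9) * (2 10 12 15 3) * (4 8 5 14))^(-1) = (2 3 5 10 9 11 6 4)(7 14 8 15 12) = [0, 1, 3, 5, 2, 10, 4, 14, 15, 11, 9, 6, 7, 13, 8, 12]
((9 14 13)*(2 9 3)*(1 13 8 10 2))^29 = (1 3 13)(2 10 8 14 9) = [0, 3, 10, 13, 4, 5, 6, 7, 14, 2, 8, 11, 12, 1, 9]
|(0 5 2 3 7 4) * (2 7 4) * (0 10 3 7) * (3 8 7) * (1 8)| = 14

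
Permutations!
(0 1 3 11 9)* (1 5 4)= (0 5 4 1 3 11 9)= [5, 3, 2, 11, 1, 4, 6, 7, 8, 0, 10, 9]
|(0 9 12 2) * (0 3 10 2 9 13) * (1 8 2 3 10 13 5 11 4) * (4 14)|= 22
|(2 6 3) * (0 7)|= |(0 7)(2 6 3)|= 6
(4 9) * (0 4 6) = [4, 1, 2, 3, 9, 5, 0, 7, 8, 6] = (0 4 9 6)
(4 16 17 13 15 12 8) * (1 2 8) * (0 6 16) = (0 6 16 17 13 15 12 1 2 8 4) = [6, 2, 8, 3, 0, 5, 16, 7, 4, 9, 10, 11, 1, 15, 14, 12, 17, 13]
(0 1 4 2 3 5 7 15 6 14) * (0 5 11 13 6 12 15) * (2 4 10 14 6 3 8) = (0 1 10 14 5 7)(2 8)(3 11 13)(12 15) = [1, 10, 8, 11, 4, 7, 6, 0, 2, 9, 14, 13, 15, 3, 5, 12]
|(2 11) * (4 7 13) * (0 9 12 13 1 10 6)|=18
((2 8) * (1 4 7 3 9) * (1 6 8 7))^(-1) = (1 4)(2 8 6 9 3 7) = [0, 4, 8, 7, 1, 5, 9, 2, 6, 3]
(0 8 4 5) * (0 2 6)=[8, 1, 6, 3, 5, 2, 0, 7, 4]=(0 8 4 5 2 6)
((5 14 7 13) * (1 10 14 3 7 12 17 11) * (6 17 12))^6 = (17)(3 13)(5 7) = [0, 1, 2, 13, 4, 7, 6, 5, 8, 9, 10, 11, 12, 3, 14, 15, 16, 17]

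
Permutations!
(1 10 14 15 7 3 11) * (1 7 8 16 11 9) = (1 10 14 15 8 16 11 7 3 9) = [0, 10, 2, 9, 4, 5, 6, 3, 16, 1, 14, 7, 12, 13, 15, 8, 11]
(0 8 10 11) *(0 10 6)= (0 8 6)(10 11)= [8, 1, 2, 3, 4, 5, 0, 7, 6, 9, 11, 10]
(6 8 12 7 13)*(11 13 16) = [0, 1, 2, 3, 4, 5, 8, 16, 12, 9, 10, 13, 7, 6, 14, 15, 11] = (6 8 12 7 16 11 13)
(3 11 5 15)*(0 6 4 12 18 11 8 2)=(0 6 4 12 18 11 5 15 3 8 2)=[6, 1, 0, 8, 12, 15, 4, 7, 2, 9, 10, 5, 18, 13, 14, 3, 16, 17, 11]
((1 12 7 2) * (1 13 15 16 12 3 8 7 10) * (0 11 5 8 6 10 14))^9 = (0 12 15 2 8 11 14 16 13 7 5)(1 3 6 10) = [12, 3, 8, 6, 4, 0, 10, 5, 11, 9, 1, 14, 15, 7, 16, 2, 13]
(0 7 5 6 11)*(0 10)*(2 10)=[7, 1, 10, 3, 4, 6, 11, 5, 8, 9, 0, 2]=(0 7 5 6 11 2 10)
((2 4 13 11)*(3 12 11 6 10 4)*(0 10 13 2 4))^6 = (13)(2 3 12 11 4) = [0, 1, 3, 12, 2, 5, 6, 7, 8, 9, 10, 4, 11, 13]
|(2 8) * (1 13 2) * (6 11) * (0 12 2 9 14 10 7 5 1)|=28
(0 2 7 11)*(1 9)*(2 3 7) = (0 3 7 11)(1 9) = [3, 9, 2, 7, 4, 5, 6, 11, 8, 1, 10, 0]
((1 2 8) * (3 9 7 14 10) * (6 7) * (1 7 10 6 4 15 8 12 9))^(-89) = (1 7 12 6 4 3 8 2 14 9 10 15) = [0, 7, 14, 8, 3, 5, 4, 12, 2, 10, 15, 11, 6, 13, 9, 1]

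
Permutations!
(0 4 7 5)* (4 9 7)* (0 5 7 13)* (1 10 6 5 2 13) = (0 9 1 10 6 5 2 13) = [9, 10, 13, 3, 4, 2, 5, 7, 8, 1, 6, 11, 12, 0]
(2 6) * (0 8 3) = (0 8 3)(2 6) = [8, 1, 6, 0, 4, 5, 2, 7, 3]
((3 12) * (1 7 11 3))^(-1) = (1 12 3 11 7) = [0, 12, 2, 11, 4, 5, 6, 1, 8, 9, 10, 7, 3]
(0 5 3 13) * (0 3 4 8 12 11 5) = (3 13)(4 8 12 11 5) = [0, 1, 2, 13, 8, 4, 6, 7, 12, 9, 10, 5, 11, 3]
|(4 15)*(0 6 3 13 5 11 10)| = 14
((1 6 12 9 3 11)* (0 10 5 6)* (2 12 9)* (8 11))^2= (12)(0 5 9 8 1 10 6 3 11)= [5, 10, 2, 11, 4, 9, 3, 7, 1, 8, 6, 0, 12]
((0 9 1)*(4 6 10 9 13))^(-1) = [1, 9, 2, 3, 13, 5, 4, 7, 8, 10, 6, 11, 12, 0] = (0 1 9 10 6 4 13)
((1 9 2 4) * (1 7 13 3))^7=(13)=[0, 1, 2, 3, 4, 5, 6, 7, 8, 9, 10, 11, 12, 13]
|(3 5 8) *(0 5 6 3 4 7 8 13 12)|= 12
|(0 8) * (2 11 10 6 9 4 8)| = 8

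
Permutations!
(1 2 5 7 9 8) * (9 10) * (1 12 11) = (1 2 5 7 10 9 8 12 11) = [0, 2, 5, 3, 4, 7, 6, 10, 12, 8, 9, 1, 11]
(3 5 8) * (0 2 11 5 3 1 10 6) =(0 2 11 5 8 1 10 6) =[2, 10, 11, 3, 4, 8, 0, 7, 1, 9, 6, 5]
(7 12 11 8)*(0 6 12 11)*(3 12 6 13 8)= (0 13 8 7 11 3 12)= [13, 1, 2, 12, 4, 5, 6, 11, 7, 9, 10, 3, 0, 8]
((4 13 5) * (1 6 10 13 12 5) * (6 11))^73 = (1 10 11 13 6)(4 12 5) = [0, 10, 2, 3, 12, 4, 1, 7, 8, 9, 11, 13, 5, 6]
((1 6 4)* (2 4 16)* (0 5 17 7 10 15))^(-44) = (0 10 17)(1 6 16 2 4)(5 15 7) = [10, 6, 4, 3, 1, 15, 16, 5, 8, 9, 17, 11, 12, 13, 14, 7, 2, 0]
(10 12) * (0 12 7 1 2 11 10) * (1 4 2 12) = (0 1 12)(2 11 10 7 4) = [1, 12, 11, 3, 2, 5, 6, 4, 8, 9, 7, 10, 0]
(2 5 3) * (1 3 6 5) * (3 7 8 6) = [0, 7, 1, 2, 4, 3, 5, 8, 6] = (1 7 8 6 5 3 2)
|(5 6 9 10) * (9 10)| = |(5 6 10)| = 3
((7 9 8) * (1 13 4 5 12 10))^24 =(13) =[0, 1, 2, 3, 4, 5, 6, 7, 8, 9, 10, 11, 12, 13]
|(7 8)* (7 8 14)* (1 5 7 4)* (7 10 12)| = |(1 5 10 12 7 14 4)| = 7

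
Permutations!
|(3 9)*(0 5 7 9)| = 5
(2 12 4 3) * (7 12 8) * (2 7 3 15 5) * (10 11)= (2 8 3 7 12 4 15 5)(10 11)= [0, 1, 8, 7, 15, 2, 6, 12, 3, 9, 11, 10, 4, 13, 14, 5]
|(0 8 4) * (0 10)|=4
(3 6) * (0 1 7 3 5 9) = (0 1 7 3 6 5 9) = [1, 7, 2, 6, 4, 9, 5, 3, 8, 0]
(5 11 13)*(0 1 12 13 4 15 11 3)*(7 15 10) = [1, 12, 2, 0, 10, 3, 6, 15, 8, 9, 7, 4, 13, 5, 14, 11] = (0 1 12 13 5 3)(4 10 7 15 11)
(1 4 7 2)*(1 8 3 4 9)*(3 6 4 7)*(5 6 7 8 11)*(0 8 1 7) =(0 8)(1 9 7 2 11 5 6 4 3) =[8, 9, 11, 1, 3, 6, 4, 2, 0, 7, 10, 5]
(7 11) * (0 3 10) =[3, 1, 2, 10, 4, 5, 6, 11, 8, 9, 0, 7] =(0 3 10)(7 11)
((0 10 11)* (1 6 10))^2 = (0 6 11 1 10) = [6, 10, 2, 3, 4, 5, 11, 7, 8, 9, 0, 1]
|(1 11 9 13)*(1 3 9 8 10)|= 12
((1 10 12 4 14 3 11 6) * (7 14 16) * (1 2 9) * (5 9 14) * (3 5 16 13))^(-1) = (1 9 5 14 2 6 11 3 13 4 12 10)(7 16) = [0, 9, 6, 13, 12, 14, 11, 16, 8, 5, 1, 3, 10, 4, 2, 15, 7]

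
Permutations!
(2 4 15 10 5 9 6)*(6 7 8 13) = (2 4 15 10 5 9 7 8 13 6) = [0, 1, 4, 3, 15, 9, 2, 8, 13, 7, 5, 11, 12, 6, 14, 10]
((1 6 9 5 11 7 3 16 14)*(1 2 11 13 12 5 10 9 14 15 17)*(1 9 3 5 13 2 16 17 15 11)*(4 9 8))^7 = (1 2 5 7 11 16 14 6)(3 17 8 4 9 10)(12 13) = [0, 2, 5, 17, 9, 7, 1, 11, 4, 10, 3, 16, 13, 12, 6, 15, 14, 8]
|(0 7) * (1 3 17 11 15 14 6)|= |(0 7)(1 3 17 11 15 14 6)|= 14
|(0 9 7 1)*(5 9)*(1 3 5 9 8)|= 7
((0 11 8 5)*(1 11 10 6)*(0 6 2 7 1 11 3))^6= (5 11)(6 8)= [0, 1, 2, 3, 4, 11, 8, 7, 6, 9, 10, 5]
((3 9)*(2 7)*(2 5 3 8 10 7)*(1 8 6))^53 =[0, 3, 2, 10, 4, 8, 5, 1, 9, 7, 6] =(1 3 10 6 5 8 9 7)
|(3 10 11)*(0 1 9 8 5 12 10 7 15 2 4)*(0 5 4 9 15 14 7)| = |(0 1 15 2 9 8 4 5 12 10 11 3)(7 14)| = 12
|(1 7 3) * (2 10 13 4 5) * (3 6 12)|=|(1 7 6 12 3)(2 10 13 4 5)|=5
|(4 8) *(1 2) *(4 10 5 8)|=6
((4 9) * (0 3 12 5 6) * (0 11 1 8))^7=[8, 11, 2, 0, 9, 12, 5, 7, 1, 4, 10, 6, 3]=(0 8 1 11 6 5 12 3)(4 9)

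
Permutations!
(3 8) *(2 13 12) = (2 13 12)(3 8) = [0, 1, 13, 8, 4, 5, 6, 7, 3, 9, 10, 11, 2, 12]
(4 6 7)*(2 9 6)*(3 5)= (2 9 6 7 4)(3 5)= [0, 1, 9, 5, 2, 3, 7, 4, 8, 6]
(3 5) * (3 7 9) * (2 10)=[0, 1, 10, 5, 4, 7, 6, 9, 8, 3, 2]=(2 10)(3 5 7 9)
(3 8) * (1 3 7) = (1 3 8 7) = [0, 3, 2, 8, 4, 5, 6, 1, 7]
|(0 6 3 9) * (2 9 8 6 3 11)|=|(0 3 8 6 11 2 9)|=7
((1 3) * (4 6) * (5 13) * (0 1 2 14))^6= (0 1 3 2 14)= [1, 3, 14, 2, 4, 5, 6, 7, 8, 9, 10, 11, 12, 13, 0]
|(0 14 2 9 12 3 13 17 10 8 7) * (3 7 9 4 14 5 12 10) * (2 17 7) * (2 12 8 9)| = 10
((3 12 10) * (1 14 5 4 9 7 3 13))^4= (1 9 10 5 3)(4 12 14 7 13)= [0, 9, 2, 1, 12, 3, 6, 13, 8, 10, 5, 11, 14, 4, 7]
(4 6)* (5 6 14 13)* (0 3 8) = [3, 1, 2, 8, 14, 6, 4, 7, 0, 9, 10, 11, 12, 5, 13] = (0 3 8)(4 14 13 5 6)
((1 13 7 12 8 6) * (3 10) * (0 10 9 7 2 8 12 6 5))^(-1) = (0 5 8 2 13 1 6 7 9 3 10) = [5, 6, 13, 10, 4, 8, 7, 9, 2, 3, 0, 11, 12, 1]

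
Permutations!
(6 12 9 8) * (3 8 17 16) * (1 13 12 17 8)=(1 13 12 9 8 6 17 16 3)=[0, 13, 2, 1, 4, 5, 17, 7, 6, 8, 10, 11, 9, 12, 14, 15, 3, 16]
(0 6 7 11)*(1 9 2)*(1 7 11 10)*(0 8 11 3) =(0 6 3)(1 9 2 7 10)(8 11) =[6, 9, 7, 0, 4, 5, 3, 10, 11, 2, 1, 8]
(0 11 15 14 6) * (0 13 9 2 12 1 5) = (0 11 15 14 6 13 9 2 12 1 5) = [11, 5, 12, 3, 4, 0, 13, 7, 8, 2, 10, 15, 1, 9, 6, 14]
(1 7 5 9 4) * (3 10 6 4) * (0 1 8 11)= (0 1 7 5 9 3 10 6 4 8 11)= [1, 7, 2, 10, 8, 9, 4, 5, 11, 3, 6, 0]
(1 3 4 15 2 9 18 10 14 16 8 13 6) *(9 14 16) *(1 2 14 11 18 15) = (1 3 4)(2 11 18 10 16 8 13 6)(9 15 14) = [0, 3, 11, 4, 1, 5, 2, 7, 13, 15, 16, 18, 12, 6, 9, 14, 8, 17, 10]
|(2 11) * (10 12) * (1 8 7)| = 6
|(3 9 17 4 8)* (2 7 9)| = 7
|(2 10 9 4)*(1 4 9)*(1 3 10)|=6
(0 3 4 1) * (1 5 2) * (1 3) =(0 1)(2 3 4 5) =[1, 0, 3, 4, 5, 2]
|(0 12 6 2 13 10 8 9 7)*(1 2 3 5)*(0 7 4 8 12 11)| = 24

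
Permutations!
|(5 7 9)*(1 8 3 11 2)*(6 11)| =|(1 8 3 6 11 2)(5 7 9)| =6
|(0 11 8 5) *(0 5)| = 3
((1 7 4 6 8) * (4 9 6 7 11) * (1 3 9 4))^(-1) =[0, 11, 2, 8, 7, 5, 9, 4, 6, 3, 10, 1] =(1 11)(3 8 6 9)(4 7)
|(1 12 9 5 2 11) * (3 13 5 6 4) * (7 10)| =|(1 12 9 6 4 3 13 5 2 11)(7 10)| =10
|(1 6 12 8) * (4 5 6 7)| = |(1 7 4 5 6 12 8)| = 7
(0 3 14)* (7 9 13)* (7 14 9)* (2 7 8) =(0 3 9 13 14)(2 7 8) =[3, 1, 7, 9, 4, 5, 6, 8, 2, 13, 10, 11, 12, 14, 0]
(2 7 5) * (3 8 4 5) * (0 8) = (0 8 4 5 2 7 3) = [8, 1, 7, 0, 5, 2, 6, 3, 4]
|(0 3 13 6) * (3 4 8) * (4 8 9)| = |(0 8 3 13 6)(4 9)| = 10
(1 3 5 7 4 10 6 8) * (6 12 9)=(1 3 5 7 4 10 12 9 6 8)=[0, 3, 2, 5, 10, 7, 8, 4, 1, 6, 12, 11, 9]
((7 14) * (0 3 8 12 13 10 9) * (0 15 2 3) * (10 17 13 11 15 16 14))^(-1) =[0, 1, 15, 2, 4, 5, 6, 14, 3, 10, 7, 12, 8, 17, 16, 11, 9, 13] =(2 15 11 12 8 3)(7 14 16 9 10)(13 17)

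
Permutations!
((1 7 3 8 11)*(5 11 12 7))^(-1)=(1 11 5)(3 7 12 8)=[0, 11, 2, 7, 4, 1, 6, 12, 3, 9, 10, 5, 8]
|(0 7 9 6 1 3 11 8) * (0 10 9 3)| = |(0 7 3 11 8 10 9 6 1)| = 9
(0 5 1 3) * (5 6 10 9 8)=[6, 3, 2, 0, 4, 1, 10, 7, 5, 8, 9]=(0 6 10 9 8 5 1 3)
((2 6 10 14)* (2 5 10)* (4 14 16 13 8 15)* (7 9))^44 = (4 16)(5 8)(10 15)(13 14) = [0, 1, 2, 3, 16, 8, 6, 7, 5, 9, 15, 11, 12, 14, 13, 10, 4]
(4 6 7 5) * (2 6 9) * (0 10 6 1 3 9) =(0 10 6 7 5 4)(1 3 9 2) =[10, 3, 1, 9, 0, 4, 7, 5, 8, 2, 6]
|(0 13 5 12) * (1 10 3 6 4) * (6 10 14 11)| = 20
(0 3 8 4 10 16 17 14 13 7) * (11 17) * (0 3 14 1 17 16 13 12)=(0 14 12)(1 17)(3 8 4 10 13 7)(11 16)=[14, 17, 2, 8, 10, 5, 6, 3, 4, 9, 13, 16, 0, 7, 12, 15, 11, 1]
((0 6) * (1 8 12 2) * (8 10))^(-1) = (0 6)(1 2 12 8 10) = [6, 2, 12, 3, 4, 5, 0, 7, 10, 9, 1, 11, 8]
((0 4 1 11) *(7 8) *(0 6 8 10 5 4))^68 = [0, 7, 2, 3, 8, 6, 5, 1, 4, 9, 11, 10] = (1 7)(4 8)(5 6)(10 11)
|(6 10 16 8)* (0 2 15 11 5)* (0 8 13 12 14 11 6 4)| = 13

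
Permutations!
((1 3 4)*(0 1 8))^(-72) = (0 4 1 8 3) = [4, 8, 2, 0, 1, 5, 6, 7, 3]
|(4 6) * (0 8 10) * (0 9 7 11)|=|(0 8 10 9 7 11)(4 6)|=6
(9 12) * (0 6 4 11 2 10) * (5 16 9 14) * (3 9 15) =[6, 1, 10, 9, 11, 16, 4, 7, 8, 12, 0, 2, 14, 13, 5, 3, 15] =(0 6 4 11 2 10)(3 9 12 14 5 16 15)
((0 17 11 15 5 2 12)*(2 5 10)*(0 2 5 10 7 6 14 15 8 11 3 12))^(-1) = (0 2 12 3 17)(5 10)(6 7 15 14)(8 11) = [2, 1, 12, 17, 4, 10, 7, 15, 11, 9, 5, 8, 3, 13, 6, 14, 16, 0]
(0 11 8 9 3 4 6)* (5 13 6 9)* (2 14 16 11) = (0 2 14 16 11 8 5 13 6)(3 4 9) = [2, 1, 14, 4, 9, 13, 0, 7, 5, 3, 10, 8, 12, 6, 16, 15, 11]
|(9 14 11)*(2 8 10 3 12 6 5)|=|(2 8 10 3 12 6 5)(9 14 11)|=21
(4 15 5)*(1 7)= (1 7)(4 15 5)= [0, 7, 2, 3, 15, 4, 6, 1, 8, 9, 10, 11, 12, 13, 14, 5]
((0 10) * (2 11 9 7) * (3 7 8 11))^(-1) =[10, 1, 7, 2, 4, 5, 6, 3, 9, 11, 0, 8] =(0 10)(2 7 3)(8 9 11)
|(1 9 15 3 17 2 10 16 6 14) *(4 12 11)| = |(1 9 15 3 17 2 10 16 6 14)(4 12 11)| = 30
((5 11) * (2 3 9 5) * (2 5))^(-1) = (2 9 3)(5 11) = [0, 1, 9, 2, 4, 11, 6, 7, 8, 3, 10, 5]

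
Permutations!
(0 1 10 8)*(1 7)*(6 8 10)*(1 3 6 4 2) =[7, 4, 1, 6, 2, 5, 8, 3, 0, 9, 10] =(10)(0 7 3 6 8)(1 4 2)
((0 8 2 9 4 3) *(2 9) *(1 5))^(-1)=(0 3 4 9 8)(1 5)=[3, 5, 2, 4, 9, 1, 6, 7, 0, 8]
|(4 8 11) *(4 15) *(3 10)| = 4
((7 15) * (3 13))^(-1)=(3 13)(7 15)=[0, 1, 2, 13, 4, 5, 6, 15, 8, 9, 10, 11, 12, 3, 14, 7]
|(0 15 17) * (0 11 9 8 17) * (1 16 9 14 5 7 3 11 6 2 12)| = |(0 15)(1 16 9 8 17 6 2 12)(3 11 14 5 7)| = 40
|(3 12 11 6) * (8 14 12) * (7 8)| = |(3 7 8 14 12 11 6)| = 7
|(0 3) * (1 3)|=3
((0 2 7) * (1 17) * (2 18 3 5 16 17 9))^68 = (0 2 1 16 3)(5 18 7 9 17) = [2, 16, 1, 0, 4, 18, 6, 9, 8, 17, 10, 11, 12, 13, 14, 15, 3, 5, 7]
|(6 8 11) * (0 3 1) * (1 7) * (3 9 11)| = 8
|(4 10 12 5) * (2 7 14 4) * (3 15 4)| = |(2 7 14 3 15 4 10 12 5)| = 9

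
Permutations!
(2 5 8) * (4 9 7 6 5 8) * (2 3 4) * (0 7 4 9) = (0 7 6 5 2 8 3 9 4) = [7, 1, 8, 9, 0, 2, 5, 6, 3, 4]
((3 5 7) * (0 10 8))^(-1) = [8, 1, 2, 7, 4, 3, 6, 5, 10, 9, 0] = (0 8 10)(3 7 5)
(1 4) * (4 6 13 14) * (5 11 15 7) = [0, 6, 2, 3, 1, 11, 13, 5, 8, 9, 10, 15, 12, 14, 4, 7] = (1 6 13 14 4)(5 11 15 7)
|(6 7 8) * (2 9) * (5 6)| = |(2 9)(5 6 7 8)| = 4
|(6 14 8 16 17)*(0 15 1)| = 15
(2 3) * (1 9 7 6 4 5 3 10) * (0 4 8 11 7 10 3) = (0 4 5)(1 9 10)(2 3)(6 8 11 7) = [4, 9, 3, 2, 5, 0, 8, 6, 11, 10, 1, 7]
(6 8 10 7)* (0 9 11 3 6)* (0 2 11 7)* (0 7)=(0 9)(2 11 3 6 8 10 7)=[9, 1, 11, 6, 4, 5, 8, 2, 10, 0, 7, 3]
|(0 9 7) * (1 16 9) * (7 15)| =|(0 1 16 9 15 7)| =6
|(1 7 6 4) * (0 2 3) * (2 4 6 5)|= 7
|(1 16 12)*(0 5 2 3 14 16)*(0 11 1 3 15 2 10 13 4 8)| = 12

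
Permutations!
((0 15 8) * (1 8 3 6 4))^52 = (0 6 8 3 1 15 4) = [6, 15, 2, 1, 0, 5, 8, 7, 3, 9, 10, 11, 12, 13, 14, 4]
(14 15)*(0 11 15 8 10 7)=[11, 1, 2, 3, 4, 5, 6, 0, 10, 9, 7, 15, 12, 13, 8, 14]=(0 11 15 14 8 10 7)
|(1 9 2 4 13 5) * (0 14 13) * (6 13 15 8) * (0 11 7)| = 13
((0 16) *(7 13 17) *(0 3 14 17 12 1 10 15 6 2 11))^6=(0 13 2 17 15 3 1)(6 14 10 16 12 11 7)=[13, 0, 17, 1, 4, 5, 14, 6, 8, 9, 16, 7, 11, 2, 10, 3, 12, 15]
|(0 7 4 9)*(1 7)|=5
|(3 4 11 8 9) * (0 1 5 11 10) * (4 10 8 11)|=|(11)(0 1 5 4 8 9 3 10)|=8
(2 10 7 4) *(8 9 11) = (2 10 7 4)(8 9 11) = [0, 1, 10, 3, 2, 5, 6, 4, 9, 11, 7, 8]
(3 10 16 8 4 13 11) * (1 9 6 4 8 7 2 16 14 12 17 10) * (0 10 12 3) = [10, 9, 16, 1, 13, 5, 4, 2, 8, 6, 14, 0, 17, 11, 3, 15, 7, 12] = (0 10 14 3 1 9 6 4 13 11)(2 16 7)(12 17)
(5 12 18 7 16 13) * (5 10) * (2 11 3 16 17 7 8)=[0, 1, 11, 16, 4, 12, 6, 17, 2, 9, 5, 3, 18, 10, 14, 15, 13, 7, 8]=(2 11 3 16 13 10 5 12 18 8)(7 17)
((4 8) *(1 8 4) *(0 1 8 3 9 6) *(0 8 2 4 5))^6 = [2, 4, 9, 5, 6, 8, 1, 7, 3, 0] = (0 2 9)(1 4 6)(3 5 8)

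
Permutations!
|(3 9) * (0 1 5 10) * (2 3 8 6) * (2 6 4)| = |(0 1 5 10)(2 3 9 8 4)| = 20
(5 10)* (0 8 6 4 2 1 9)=(0 8 6 4 2 1 9)(5 10)=[8, 9, 1, 3, 2, 10, 4, 7, 6, 0, 5]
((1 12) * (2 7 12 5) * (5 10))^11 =[0, 12, 5, 3, 4, 10, 6, 2, 8, 9, 1, 11, 7] =(1 12 7 2 5 10)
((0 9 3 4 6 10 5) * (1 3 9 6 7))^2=(0 10)(1 4)(3 7)(5 6)=[10, 4, 2, 7, 1, 6, 5, 3, 8, 9, 0]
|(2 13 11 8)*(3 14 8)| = |(2 13 11 3 14 8)| = 6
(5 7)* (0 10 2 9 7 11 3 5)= (0 10 2 9 7)(3 5 11)= [10, 1, 9, 5, 4, 11, 6, 0, 8, 7, 2, 3]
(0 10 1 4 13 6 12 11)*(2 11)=(0 10 1 4 13 6 12 2 11)=[10, 4, 11, 3, 13, 5, 12, 7, 8, 9, 1, 0, 2, 6]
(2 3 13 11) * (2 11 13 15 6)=(2 3 15 6)=[0, 1, 3, 15, 4, 5, 2, 7, 8, 9, 10, 11, 12, 13, 14, 6]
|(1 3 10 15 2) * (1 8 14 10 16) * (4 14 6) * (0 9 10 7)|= 30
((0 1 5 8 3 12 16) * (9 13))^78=(0 1 5 8 3 12 16)=[1, 5, 2, 12, 4, 8, 6, 7, 3, 9, 10, 11, 16, 13, 14, 15, 0]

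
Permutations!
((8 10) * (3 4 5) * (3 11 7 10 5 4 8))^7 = (3 8 5 11 7 10) = [0, 1, 2, 8, 4, 11, 6, 10, 5, 9, 3, 7]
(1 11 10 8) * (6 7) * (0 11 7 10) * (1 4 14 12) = (0 11)(1 7 6 10 8 4 14 12) = [11, 7, 2, 3, 14, 5, 10, 6, 4, 9, 8, 0, 1, 13, 12]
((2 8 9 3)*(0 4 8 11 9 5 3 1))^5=[2, 3, 4, 0, 11, 1, 6, 7, 9, 5, 10, 8]=(0 2 4 11 8 9 5 1 3)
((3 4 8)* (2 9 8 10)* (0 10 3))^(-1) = (0 8 9 2 10)(3 4) = [8, 1, 10, 4, 3, 5, 6, 7, 9, 2, 0]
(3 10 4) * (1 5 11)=(1 5 11)(3 10 4)=[0, 5, 2, 10, 3, 11, 6, 7, 8, 9, 4, 1]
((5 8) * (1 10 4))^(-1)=(1 4 10)(5 8)=[0, 4, 2, 3, 10, 8, 6, 7, 5, 9, 1]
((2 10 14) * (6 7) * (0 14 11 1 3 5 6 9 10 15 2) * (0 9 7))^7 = (0 5 1 10 14 6 3 11 9)(2 15) = [5, 10, 15, 11, 4, 1, 3, 7, 8, 0, 14, 9, 12, 13, 6, 2]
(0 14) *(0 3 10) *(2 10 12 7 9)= [14, 1, 10, 12, 4, 5, 6, 9, 8, 2, 0, 11, 7, 13, 3]= (0 14 3 12 7 9 2 10)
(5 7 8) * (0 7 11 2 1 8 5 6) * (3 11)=[7, 8, 1, 11, 4, 3, 0, 5, 6, 9, 10, 2]=(0 7 5 3 11 2 1 8 6)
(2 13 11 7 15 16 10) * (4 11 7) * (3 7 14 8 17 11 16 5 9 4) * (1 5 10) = (1 5 9 4 16)(2 13 14 8 17 11 3 7 15 10) = [0, 5, 13, 7, 16, 9, 6, 15, 17, 4, 2, 3, 12, 14, 8, 10, 1, 11]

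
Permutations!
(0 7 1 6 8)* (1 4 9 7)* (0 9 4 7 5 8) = (0 1 6)(5 8 9) = [1, 6, 2, 3, 4, 8, 0, 7, 9, 5]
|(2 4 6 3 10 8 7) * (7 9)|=8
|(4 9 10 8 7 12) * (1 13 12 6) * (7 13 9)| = |(1 9 10 8 13 12 4 7 6)| = 9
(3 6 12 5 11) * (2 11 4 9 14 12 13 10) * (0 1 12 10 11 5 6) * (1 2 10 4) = (0 2 5 1 12 6 13 11 3)(4 9 14) = [2, 12, 5, 0, 9, 1, 13, 7, 8, 14, 10, 3, 6, 11, 4]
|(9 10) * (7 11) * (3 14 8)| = |(3 14 8)(7 11)(9 10)| = 6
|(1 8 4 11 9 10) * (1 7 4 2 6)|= 20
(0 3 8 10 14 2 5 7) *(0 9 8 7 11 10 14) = (0 3 7 9 8 14 2 5 11 10) = [3, 1, 5, 7, 4, 11, 6, 9, 14, 8, 0, 10, 12, 13, 2]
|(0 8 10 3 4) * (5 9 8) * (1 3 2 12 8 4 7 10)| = |(0 5 9 4)(1 3 7 10 2 12 8)| = 28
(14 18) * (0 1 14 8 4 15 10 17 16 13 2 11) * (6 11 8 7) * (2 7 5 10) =(0 1 14 18 5 10 17 16 13 7 6 11)(2 8 4 15) =[1, 14, 8, 3, 15, 10, 11, 6, 4, 9, 17, 0, 12, 7, 18, 2, 13, 16, 5]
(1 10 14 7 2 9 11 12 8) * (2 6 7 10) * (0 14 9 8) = (0 14 10 9 11 12)(1 2 8)(6 7) = [14, 2, 8, 3, 4, 5, 7, 6, 1, 11, 9, 12, 0, 13, 10]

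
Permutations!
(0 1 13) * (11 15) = (0 1 13)(11 15) = [1, 13, 2, 3, 4, 5, 6, 7, 8, 9, 10, 15, 12, 0, 14, 11]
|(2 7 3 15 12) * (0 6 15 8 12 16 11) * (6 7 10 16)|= |(0 7 3 8 12 2 10 16 11)(6 15)|= 18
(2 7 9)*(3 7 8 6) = [0, 1, 8, 7, 4, 5, 3, 9, 6, 2] = (2 8 6 3 7 9)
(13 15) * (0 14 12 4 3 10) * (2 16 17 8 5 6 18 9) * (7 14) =(0 7 14 12 4 3 10)(2 16 17 8 5 6 18 9)(13 15) =[7, 1, 16, 10, 3, 6, 18, 14, 5, 2, 0, 11, 4, 15, 12, 13, 17, 8, 9]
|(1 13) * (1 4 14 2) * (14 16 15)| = |(1 13 4 16 15 14 2)| = 7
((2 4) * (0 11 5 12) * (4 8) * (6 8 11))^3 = [4, 1, 12, 3, 5, 6, 2, 7, 11, 9, 10, 0, 8] = (0 4 5 6 2 12 8 11)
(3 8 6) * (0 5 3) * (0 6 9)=(0 5 3 8 9)=[5, 1, 2, 8, 4, 3, 6, 7, 9, 0]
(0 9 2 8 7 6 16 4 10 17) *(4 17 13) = (0 9 2 8 7 6 16 17)(4 10 13) = [9, 1, 8, 3, 10, 5, 16, 6, 7, 2, 13, 11, 12, 4, 14, 15, 17, 0]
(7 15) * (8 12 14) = [0, 1, 2, 3, 4, 5, 6, 15, 12, 9, 10, 11, 14, 13, 8, 7] = (7 15)(8 12 14)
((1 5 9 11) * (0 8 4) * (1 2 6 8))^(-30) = [6, 8, 5, 3, 2, 4, 9, 7, 11, 0, 10, 1] = (0 6 9)(1 8 11)(2 5 4)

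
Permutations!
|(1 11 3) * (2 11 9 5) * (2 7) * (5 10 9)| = 6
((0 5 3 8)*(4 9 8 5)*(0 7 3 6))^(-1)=(0 6 5 3 7 8 9 4)=[6, 1, 2, 7, 0, 3, 5, 8, 9, 4]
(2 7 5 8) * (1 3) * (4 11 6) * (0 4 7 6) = (0 4 11)(1 3)(2 6 7 5 8) = [4, 3, 6, 1, 11, 8, 7, 5, 2, 9, 10, 0]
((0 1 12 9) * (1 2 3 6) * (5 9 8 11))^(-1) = (0 9 5 11 8 12 1 6 3 2) = [9, 6, 0, 2, 4, 11, 3, 7, 12, 5, 10, 8, 1]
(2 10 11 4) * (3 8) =(2 10 11 4)(3 8) =[0, 1, 10, 8, 2, 5, 6, 7, 3, 9, 11, 4]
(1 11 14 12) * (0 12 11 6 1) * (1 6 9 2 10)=(0 12)(1 9 2 10)(11 14)=[12, 9, 10, 3, 4, 5, 6, 7, 8, 2, 1, 14, 0, 13, 11]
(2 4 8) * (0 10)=(0 10)(2 4 8)=[10, 1, 4, 3, 8, 5, 6, 7, 2, 9, 0]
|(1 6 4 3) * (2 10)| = 4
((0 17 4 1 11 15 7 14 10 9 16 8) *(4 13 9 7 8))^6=(0 1 13 15 16)(4 17 11 9 8)=[1, 13, 2, 3, 17, 5, 6, 7, 4, 8, 10, 9, 12, 15, 14, 16, 0, 11]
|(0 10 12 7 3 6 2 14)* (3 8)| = 9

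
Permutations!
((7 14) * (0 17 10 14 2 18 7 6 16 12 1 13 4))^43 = (0 14 12 4 10 16 13 17 6 1)(2 18 7) = [14, 0, 18, 3, 10, 5, 1, 2, 8, 9, 16, 11, 4, 17, 12, 15, 13, 6, 7]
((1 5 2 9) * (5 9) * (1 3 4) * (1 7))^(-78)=(1 3 7 9 4)=[0, 3, 2, 7, 1, 5, 6, 9, 8, 4]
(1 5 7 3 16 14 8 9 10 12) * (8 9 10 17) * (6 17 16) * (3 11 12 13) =(1 5 7 11 12)(3 6 17 8 10 13)(9 16 14) =[0, 5, 2, 6, 4, 7, 17, 11, 10, 16, 13, 12, 1, 3, 9, 15, 14, 8]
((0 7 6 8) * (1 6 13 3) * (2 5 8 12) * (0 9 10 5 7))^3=(1 2 3 12 13 6 7)(5 10 9 8)=[0, 2, 3, 12, 4, 10, 7, 1, 5, 8, 9, 11, 13, 6]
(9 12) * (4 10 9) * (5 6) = (4 10 9 12)(5 6) = [0, 1, 2, 3, 10, 6, 5, 7, 8, 12, 9, 11, 4]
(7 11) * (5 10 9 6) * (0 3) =(0 3)(5 10 9 6)(7 11) =[3, 1, 2, 0, 4, 10, 5, 11, 8, 6, 9, 7]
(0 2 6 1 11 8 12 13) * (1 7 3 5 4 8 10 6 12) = (0 2 12 13)(1 11 10 6 7 3 5 4 8) = [2, 11, 12, 5, 8, 4, 7, 3, 1, 9, 6, 10, 13, 0]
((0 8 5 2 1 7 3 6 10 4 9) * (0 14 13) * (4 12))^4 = [1, 10, 6, 4, 0, 3, 9, 12, 7, 8, 14, 11, 13, 2, 5] = (0 1 10 14 5 3 4)(2 6 9 8 7 12 13)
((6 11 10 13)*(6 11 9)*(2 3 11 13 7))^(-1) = (13)(2 7 10 11 3)(6 9) = [0, 1, 7, 2, 4, 5, 9, 10, 8, 6, 11, 3, 12, 13]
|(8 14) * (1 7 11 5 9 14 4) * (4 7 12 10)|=|(1 12 10 4)(5 9 14 8 7 11)|=12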